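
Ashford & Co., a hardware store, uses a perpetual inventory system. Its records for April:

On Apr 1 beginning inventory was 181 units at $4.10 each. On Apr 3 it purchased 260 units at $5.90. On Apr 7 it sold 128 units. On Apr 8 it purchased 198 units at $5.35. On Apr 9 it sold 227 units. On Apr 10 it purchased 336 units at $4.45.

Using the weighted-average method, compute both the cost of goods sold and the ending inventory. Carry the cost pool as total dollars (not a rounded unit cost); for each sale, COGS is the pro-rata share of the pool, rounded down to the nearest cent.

COGS = $1,848.83; ending inventory = $2,981.77

After Apr 1: 181 on hand, pool $742.10 (≈ $4.1000 each)
After Apr 3: 441 on hand, pool $2,276.10 (≈ $5.1612 each)
Apr 7, sell 128: 128/441 × $2,276.10 → $660.63
After Apr 8: 511 on hand, pool $2,674.77 (≈ $5.2344 each)
Apr 9, sell 227: 227/511 × $2,674.77 → $1,188.20
After Apr 10: 620 on hand, pool $2,981.77 (≈ $4.8093 each)
Total COGS = $660.63 + $1,188.20 = $1,848.83
Ending inventory (cost pool remaining) = $2,981.77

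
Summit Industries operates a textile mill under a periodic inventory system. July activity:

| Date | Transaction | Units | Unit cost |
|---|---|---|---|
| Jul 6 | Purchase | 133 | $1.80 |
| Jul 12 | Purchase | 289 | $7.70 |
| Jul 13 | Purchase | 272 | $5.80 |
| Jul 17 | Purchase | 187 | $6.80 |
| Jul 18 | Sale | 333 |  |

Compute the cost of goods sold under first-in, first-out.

COGS = $1,779.40

Jul 18, 333 sold [FIFO — oldest first]: 133 @ $1.80 + 200 @ $7.70 = $1,779.40
Ending inventory: 89 @ $7.70 + 272 @ $5.80 + 187 @ $6.80 = $3,534.50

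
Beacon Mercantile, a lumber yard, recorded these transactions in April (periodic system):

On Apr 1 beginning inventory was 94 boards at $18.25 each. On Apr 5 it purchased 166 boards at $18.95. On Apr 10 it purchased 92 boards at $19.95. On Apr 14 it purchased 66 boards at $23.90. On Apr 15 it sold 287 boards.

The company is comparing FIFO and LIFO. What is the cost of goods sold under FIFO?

FIFO COGS: 94 @ $18.25 + 166 @ $18.95 + 27 @ $19.95 = $5,399.85
LIFO COGS: 66 @ $23.90 + 92 @ $19.95 + 129 @ $18.95 = $5,857.35

COGS = $5,399.85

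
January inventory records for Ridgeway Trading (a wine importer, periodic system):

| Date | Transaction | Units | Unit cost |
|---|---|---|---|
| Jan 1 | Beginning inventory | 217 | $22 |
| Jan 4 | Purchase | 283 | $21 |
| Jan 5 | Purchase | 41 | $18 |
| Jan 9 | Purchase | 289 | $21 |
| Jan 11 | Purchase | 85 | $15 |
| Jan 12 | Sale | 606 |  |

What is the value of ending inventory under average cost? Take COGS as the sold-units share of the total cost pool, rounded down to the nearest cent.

Ending inventory = $6,348.52

Jan 12, sell 606: 606/915 × $18,799.00 → $12,450.48
Ending inventory (cost pool remaining) = $6,348.52
Check: goods available $18,799.00 = COGS $12,450.48 + ending $6,348.52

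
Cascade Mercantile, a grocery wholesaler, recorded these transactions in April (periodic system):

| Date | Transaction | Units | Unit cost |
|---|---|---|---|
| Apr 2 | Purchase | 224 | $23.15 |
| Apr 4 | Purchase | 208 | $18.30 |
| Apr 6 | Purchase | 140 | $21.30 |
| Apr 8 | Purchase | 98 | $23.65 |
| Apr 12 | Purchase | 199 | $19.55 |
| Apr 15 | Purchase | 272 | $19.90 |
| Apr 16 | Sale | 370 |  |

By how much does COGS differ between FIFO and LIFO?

FIFO COGS: 224 @ $23.15 + 146 @ $18.30 = $7,857.40
LIFO COGS: 272 @ $19.90 + 98 @ $19.55 = $7,328.70
Difference = |$7,857.40 − $7,328.70| = $528.70

$528.70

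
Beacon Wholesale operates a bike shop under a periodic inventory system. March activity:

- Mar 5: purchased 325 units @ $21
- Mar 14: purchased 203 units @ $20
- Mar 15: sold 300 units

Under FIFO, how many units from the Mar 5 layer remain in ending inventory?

25

Mar 15, 300 sold [FIFO — oldest first]: 300 @ $21 = $6,300
Ending inventory: 25 @ $21 + 203 @ $20 = $4,585
Check: goods available $10,885 = COGS $6,300 + ending $4,585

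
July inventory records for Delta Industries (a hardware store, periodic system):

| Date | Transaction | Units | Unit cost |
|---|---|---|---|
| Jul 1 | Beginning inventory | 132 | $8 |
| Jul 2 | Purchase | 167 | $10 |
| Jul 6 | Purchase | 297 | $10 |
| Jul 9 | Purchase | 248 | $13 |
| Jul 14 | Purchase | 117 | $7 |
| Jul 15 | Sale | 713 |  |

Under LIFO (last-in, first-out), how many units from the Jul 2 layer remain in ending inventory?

116

Jul 15, 713 sold [LIFO — newest first]: 117 @ $7 + 248 @ $13 + 297 @ $10 + 51 @ $10 = $7,523
Ending inventory: 132 @ $8 + 116 @ $10 = $2,216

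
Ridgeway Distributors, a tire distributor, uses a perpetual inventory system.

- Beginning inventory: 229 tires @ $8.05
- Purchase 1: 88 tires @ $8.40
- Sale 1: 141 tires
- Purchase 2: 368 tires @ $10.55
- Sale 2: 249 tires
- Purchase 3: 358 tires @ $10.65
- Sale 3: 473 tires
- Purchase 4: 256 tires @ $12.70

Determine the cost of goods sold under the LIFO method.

COGS = $8,818.75

Sale 1 (141) [LIFO — newest first]: 88 @ $8.40 + 53 @ $8.05 = $1,165.85
Sale 2 (249) [LIFO — newest first]: 249 @ $10.55 = $2,626.95
Sale 3 (473) [LIFO — newest first]: 358 @ $10.65 + 115 @ $10.55 = $5,025.95
Total COGS = $1,165.85 + $2,626.95 + $5,025.95 = $8,818.75
Ending inventory: 176 @ $8.05 + 4 @ $10.55 + 256 @ $12.70 = $4,710.20
Check: goods available $13,528.95 = COGS $8,818.75 + ending $4,710.20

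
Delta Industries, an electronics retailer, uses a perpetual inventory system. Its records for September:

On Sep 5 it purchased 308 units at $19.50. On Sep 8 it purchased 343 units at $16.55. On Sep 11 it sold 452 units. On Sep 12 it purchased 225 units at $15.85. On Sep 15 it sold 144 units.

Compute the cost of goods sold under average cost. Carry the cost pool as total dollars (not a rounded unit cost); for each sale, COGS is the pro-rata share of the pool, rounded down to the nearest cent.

COGS = $10,535.48

After Sep 5: 308 on hand, pool $6,006.00 (≈ $19.5000 each)
After Sep 8: 651 on hand, pool $11,682.65 (≈ $17.9457 each)
Sep 11, sell 452: 452/651 × $11,682.65 → $8,111.45
After Sep 12: 424 on hand, pool $7,137.45 (≈ $16.8336 each)
Sep 15, sell 144: 144/424 × $7,137.45 → $2,424.03
Total COGS = $8,111.45 + $2,424.03 = $10,535.48
Ending inventory (cost pool remaining) = $4,713.42
Check: goods available $15,248.90 = COGS $10,535.48 + ending $4,713.42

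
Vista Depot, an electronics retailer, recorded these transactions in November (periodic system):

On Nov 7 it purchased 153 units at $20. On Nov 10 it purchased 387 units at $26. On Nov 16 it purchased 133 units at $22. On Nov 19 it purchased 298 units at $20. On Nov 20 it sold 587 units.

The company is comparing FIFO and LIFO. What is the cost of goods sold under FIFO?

FIFO COGS: 153 @ $20 + 387 @ $26 + 47 @ $22 = $14,156
LIFO COGS: 298 @ $20 + 133 @ $22 + 156 @ $26 = $12,942

COGS = $14,156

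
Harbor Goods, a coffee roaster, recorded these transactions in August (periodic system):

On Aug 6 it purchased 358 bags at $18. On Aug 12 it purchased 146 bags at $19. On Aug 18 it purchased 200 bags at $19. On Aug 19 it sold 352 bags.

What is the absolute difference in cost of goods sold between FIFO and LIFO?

FIFO COGS: 352 @ $18 = $6,336
LIFO COGS: 200 @ $19 + 146 @ $19 + 6 @ $18 = $6,682
Difference = |$6,336 − $6,682| = $346

$346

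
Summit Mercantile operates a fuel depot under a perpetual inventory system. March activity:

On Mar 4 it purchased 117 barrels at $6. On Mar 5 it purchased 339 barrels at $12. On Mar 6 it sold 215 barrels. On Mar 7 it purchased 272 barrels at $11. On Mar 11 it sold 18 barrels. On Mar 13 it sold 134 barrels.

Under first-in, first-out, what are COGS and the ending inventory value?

COGS = $3,702; ending inventory = $4,060

Mar 6, 215 sold [FIFO — oldest first]: 117 @ $6 + 98 @ $12 = $1,878
Mar 11, 18 sold [FIFO — oldest first]: 18 @ $12 = $216
Mar 13, 134 sold [FIFO — oldest first]: 134 @ $12 = $1,608
Total COGS = $1,878 + $216 + $1,608 = $3,702
Ending inventory: 89 @ $12 + 272 @ $11 = $4,060
Check: goods available $7,762 = COGS $3,702 + ending $4,060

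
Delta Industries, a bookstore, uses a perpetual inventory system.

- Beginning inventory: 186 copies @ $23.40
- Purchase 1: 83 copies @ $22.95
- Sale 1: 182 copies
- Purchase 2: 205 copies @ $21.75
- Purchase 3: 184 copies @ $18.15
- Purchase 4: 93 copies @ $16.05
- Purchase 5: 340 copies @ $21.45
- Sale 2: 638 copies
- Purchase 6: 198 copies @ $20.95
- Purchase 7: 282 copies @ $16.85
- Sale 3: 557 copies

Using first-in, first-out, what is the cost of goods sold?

COGS = $28,472.15

Sale 1 (182) [FIFO — oldest first]: 182 @ $23.40 = $4,258.80
Sale 2 (638) [FIFO — oldest first]: 4 @ $23.40 + 83 @ $22.95 + 205 @ $21.75 + 184 @ $18.15 + 93 @ $16.05 + 69 @ $21.45 = $12,769.50
Sale 3 (557) [FIFO — oldest first]: 271 @ $21.45 + 198 @ $20.95 + 88 @ $16.85 = $11,443.85
Total COGS = $4,258.80 + $12,769.50 + $11,443.85 = $28,472.15
Ending inventory: 194 @ $16.85 = $3,268.90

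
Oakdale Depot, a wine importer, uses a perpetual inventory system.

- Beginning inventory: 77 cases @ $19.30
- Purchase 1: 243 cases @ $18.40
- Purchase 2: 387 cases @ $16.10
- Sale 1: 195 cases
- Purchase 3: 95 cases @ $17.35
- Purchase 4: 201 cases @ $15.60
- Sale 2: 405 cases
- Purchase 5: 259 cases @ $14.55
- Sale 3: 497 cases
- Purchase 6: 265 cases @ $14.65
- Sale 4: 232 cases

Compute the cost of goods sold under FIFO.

COGS = $21,721.85

Sale 1 (195) [FIFO — oldest first]: 77 @ $19.30 + 118 @ $18.40 = $3,657.30
Sale 2 (405) [FIFO — oldest first]: 125 @ $18.40 + 280 @ $16.10 = $6,808.00
Sale 3 (497) [FIFO — oldest first]: 107 @ $16.10 + 95 @ $17.35 + 201 @ $15.60 + 94 @ $14.55 = $7,874.25
Sale 4 (232) [FIFO — oldest first]: 165 @ $14.55 + 67 @ $14.65 = $3,382.30
Total COGS = $3,657.30 + $6,808.00 + $7,874.25 + $3,382.30 = $21,721.85
Ending inventory: 198 @ $14.65 = $2,900.70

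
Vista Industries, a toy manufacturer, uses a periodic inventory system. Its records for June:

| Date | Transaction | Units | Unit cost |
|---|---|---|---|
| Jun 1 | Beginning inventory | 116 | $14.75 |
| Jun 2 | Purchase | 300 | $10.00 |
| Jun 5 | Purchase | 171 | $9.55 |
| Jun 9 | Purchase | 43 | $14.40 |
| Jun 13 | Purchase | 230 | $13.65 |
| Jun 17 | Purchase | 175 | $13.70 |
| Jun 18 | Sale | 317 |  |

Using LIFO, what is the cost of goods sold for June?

COGS = $4,335.80

Jun 18, 317 sold [LIFO — newest first]: 175 @ $13.70 + 142 @ $13.65 = $4,335.80
Ending inventory: 116 @ $14.75 + 300 @ $10.00 + 171 @ $9.55 + 43 @ $14.40 + 88 @ $13.65 = $8,164.45
Check: goods available $12,500.25 = COGS $4,335.80 + ending $8,164.45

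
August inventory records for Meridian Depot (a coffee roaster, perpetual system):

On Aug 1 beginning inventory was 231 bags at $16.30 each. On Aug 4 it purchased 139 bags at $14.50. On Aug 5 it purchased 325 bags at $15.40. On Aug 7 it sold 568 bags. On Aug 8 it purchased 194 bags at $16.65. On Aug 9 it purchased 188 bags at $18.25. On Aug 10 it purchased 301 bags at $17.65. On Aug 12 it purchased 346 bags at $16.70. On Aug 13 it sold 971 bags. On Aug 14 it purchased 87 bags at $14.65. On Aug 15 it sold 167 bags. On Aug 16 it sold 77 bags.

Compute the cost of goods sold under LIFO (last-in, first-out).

COGS = $29,355.90

Aug 7, 568 sold [LIFO — newest first]: 325 @ $15.40 + 139 @ $14.50 + 104 @ $16.30 = $8,715.70
Aug 13, 971 sold [LIFO — newest first]: 346 @ $16.70 + 301 @ $17.65 + 188 @ $18.25 + 136 @ $16.65 = $16,786.25
Aug 15, 167 sold [LIFO — newest first]: 87 @ $14.65 + 58 @ $16.65 + 22 @ $16.30 = $2,598.85
Aug 16, 77 sold [LIFO — newest first]: 77 @ $16.30 = $1,255.10
Total COGS = $8,715.70 + $16,786.25 + $2,598.85 + $1,255.10 = $29,355.90
Ending inventory: 28 @ $16.30 = $456.40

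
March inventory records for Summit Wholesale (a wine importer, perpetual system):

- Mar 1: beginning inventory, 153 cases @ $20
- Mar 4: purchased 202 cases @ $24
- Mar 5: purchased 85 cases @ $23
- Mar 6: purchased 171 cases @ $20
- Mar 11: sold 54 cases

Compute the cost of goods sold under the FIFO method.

COGS = $1,080

Mar 11, 54 sold [FIFO — oldest first]: 54 @ $20 = $1,080
Ending inventory: 99 @ $20 + 202 @ $24 + 85 @ $23 + 171 @ $20 = $12,203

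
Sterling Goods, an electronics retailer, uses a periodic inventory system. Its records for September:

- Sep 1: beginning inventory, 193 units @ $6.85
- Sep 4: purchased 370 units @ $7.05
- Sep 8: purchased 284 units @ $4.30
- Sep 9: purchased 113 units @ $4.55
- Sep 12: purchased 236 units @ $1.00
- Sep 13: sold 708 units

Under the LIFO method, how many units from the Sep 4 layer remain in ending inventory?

295

Sep 13, 708 sold [LIFO — newest first]: 236 @ $1.00 + 113 @ $4.55 + 284 @ $4.30 + 75 @ $7.05 = $2,500.10
Ending inventory: 193 @ $6.85 + 295 @ $7.05 = $3,401.80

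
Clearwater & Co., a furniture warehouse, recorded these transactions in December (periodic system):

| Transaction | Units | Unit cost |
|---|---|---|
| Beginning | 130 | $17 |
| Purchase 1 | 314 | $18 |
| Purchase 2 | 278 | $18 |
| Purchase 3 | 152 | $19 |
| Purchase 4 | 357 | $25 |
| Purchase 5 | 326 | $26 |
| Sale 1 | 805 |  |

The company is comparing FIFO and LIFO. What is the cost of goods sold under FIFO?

FIFO COGS: 130 @ $17 + 314 @ $18 + 278 @ $18 + 83 @ $19 = $14,443
LIFO COGS: 326 @ $26 + 357 @ $25 + 122 @ $19 = $19,719

COGS = $14,443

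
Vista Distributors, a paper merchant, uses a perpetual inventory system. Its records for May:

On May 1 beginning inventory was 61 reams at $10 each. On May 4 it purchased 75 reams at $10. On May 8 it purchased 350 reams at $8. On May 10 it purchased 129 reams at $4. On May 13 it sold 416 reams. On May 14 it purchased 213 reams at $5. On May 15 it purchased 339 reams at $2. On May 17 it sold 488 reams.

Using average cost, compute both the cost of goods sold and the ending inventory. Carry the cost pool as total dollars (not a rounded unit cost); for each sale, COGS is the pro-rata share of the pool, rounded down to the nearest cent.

After May 1: 61 on hand, pool $610.00 (≈ $10.0000 each)
After May 4: 136 on hand, pool $1,360.00 (≈ $10.0000 each)
After May 8: 486 on hand, pool $4,160.00 (≈ $8.5597 each)
After May 10: 615 on hand, pool $4,676.00 (≈ $7.6033 each)
May 13, sell 416: 416/615 × $4,676.00 → $3,162.95
After May 14: 412 on hand, pool $2,578.05 (≈ $6.2574 each)
After May 15: 751 on hand, pool $3,256.05 (≈ $4.3356 each)
May 17, sell 488: 488/751 × $3,256.05 → $2,115.78
Total COGS = $3,162.95 + $2,115.78 = $5,278.73
Ending inventory (cost pool remaining) = $1,140.27

COGS = $5,278.73; ending inventory = $1,140.27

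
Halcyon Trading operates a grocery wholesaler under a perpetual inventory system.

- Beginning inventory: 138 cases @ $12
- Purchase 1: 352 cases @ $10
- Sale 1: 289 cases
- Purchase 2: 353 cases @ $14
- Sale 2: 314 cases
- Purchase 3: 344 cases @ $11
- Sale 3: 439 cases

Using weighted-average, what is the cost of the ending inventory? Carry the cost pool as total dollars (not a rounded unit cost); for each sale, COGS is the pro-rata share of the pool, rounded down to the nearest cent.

Ending inventory = $1,699.47

After Beginning: 138 on hand, pool $1,656.00 (≈ $12.0000 each)
After Purchase 1: 490 on hand, pool $5,176.00 (≈ $10.5633 each)
Sale 1, sell 289: 289/490 × $5,176.00 → $3,052.78
After Purchase 2: 554 on hand, pool $7,065.22 (≈ $12.7531 each)
Sale 2, sell 314: 314/554 × $7,065.22 → $4,004.47
After Purchase 3: 584 on hand, pool $6,844.75 (≈ $11.7205 each)
Sale 3, sell 439: 439/584 × $6,844.75 → $5,145.28
Total COGS = $3,052.78 + $4,004.47 + $5,145.28 = $12,202.53
Ending inventory (cost pool remaining) = $1,699.47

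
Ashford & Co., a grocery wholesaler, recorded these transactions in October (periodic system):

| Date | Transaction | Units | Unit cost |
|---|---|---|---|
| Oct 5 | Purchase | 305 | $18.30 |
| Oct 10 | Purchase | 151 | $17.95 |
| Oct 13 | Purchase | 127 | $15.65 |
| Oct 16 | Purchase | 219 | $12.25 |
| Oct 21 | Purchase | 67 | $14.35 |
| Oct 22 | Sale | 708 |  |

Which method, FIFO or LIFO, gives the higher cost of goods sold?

FIFO

FIFO COGS: 305 @ $18.30 + 151 @ $17.95 + 127 @ $15.65 + 125 @ $12.25 = $11,810.75
LIFO COGS: 67 @ $14.35 + 219 @ $12.25 + 127 @ $15.65 + 151 @ $17.95 + 144 @ $18.30 = $10,977.40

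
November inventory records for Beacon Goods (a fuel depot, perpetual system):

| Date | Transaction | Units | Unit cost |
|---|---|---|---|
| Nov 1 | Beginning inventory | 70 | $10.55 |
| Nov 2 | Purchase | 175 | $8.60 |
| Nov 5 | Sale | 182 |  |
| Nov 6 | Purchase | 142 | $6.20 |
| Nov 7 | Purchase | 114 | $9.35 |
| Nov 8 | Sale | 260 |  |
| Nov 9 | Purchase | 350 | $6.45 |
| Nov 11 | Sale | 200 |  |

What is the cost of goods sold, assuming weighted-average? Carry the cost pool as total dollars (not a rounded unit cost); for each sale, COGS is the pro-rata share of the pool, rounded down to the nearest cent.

COGS = $5,055.23

After Nov 1: 70 on hand, pool $738.50 (≈ $10.5500 each)
After Nov 2: 245 on hand, pool $2,243.50 (≈ $9.1571 each)
Nov 5, sell 182: 182/245 × $2,243.50 → $1,666.60
After Nov 6: 205 on hand, pool $1,457.30 (≈ $7.1088 each)
After Nov 7: 319 on hand, pool $2,523.20 (≈ $7.9097 each)
Nov 8, sell 260: 260/319 × $2,523.20 → $2,056.52
After Nov 9: 409 on hand, pool $2,724.18 (≈ $6.6606 each)
Nov 11, sell 200: 200/409 × $2,724.18 → $1,332.11
Total COGS = $1,666.60 + $2,056.52 + $1,332.11 = $5,055.23
Ending inventory (cost pool remaining) = $1,392.07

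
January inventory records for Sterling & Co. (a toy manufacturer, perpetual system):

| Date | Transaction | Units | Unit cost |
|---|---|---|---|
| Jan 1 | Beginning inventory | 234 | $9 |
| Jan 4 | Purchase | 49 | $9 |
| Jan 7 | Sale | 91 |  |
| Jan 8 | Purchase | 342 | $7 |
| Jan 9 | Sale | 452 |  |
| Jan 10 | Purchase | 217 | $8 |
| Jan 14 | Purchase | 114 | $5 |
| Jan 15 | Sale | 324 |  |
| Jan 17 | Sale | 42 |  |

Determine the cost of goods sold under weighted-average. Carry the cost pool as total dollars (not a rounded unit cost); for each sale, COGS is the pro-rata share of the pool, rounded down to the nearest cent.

After Jan 1: 234 on hand, pool $2,106.00 (≈ $9.0000 each)
After Jan 4: 283 on hand, pool $2,547.00 (≈ $9.0000 each)
Jan 7, sell 91: 91/283 × $2,547.00 → $819.00
After Jan 8: 534 on hand, pool $4,122.00 (≈ $7.7191 each)
Jan 9, sell 452: 452/534 × $4,122.00 → $3,489.03
After Jan 10: 299 on hand, pool $2,368.97 (≈ $7.9230 each)
After Jan 14: 413 on hand, pool $2,938.97 (≈ $7.1162 each)
Jan 15, sell 324: 324/413 × $2,938.97 → $2,305.63
Jan 17, sell 42: 42/89 × $633.34 → $298.87
Total COGS = $819.00 + $3,489.03 + $2,305.63 + $298.87 = $6,912.53
Ending inventory (cost pool remaining) = $334.47

COGS = $6,912.53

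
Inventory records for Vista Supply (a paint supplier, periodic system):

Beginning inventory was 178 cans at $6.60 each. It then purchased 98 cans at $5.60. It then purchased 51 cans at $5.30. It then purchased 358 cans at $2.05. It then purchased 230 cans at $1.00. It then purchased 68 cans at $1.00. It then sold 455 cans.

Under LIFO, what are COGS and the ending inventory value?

Sale 1 (455) [LIFO — newest first]: 68 @ $1.00 + 230 @ $1.00 + 157 @ $2.05 = $619.85
Ending inventory: 178 @ $6.60 + 98 @ $5.60 + 51 @ $5.30 + 201 @ $2.05 = $2,405.95

COGS = $619.85; ending inventory = $2,405.95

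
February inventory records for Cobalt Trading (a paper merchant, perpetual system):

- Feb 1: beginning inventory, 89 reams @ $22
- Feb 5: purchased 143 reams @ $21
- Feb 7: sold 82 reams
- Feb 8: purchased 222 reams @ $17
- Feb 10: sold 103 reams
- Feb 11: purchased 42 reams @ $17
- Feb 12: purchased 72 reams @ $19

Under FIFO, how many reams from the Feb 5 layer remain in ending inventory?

Feb 7, 82 sold [FIFO — oldest first]: 82 @ $22 = $1,804
Feb 10, 103 sold [FIFO — oldest first]: 7 @ $22 + 96 @ $21 = $2,170
Total COGS = $1,804 + $2,170 = $3,974
Ending inventory: 47 @ $21 + 222 @ $17 + 42 @ $17 + 72 @ $19 = $6,843
Check: goods available $10,817 = COGS $3,974 + ending $6,843

47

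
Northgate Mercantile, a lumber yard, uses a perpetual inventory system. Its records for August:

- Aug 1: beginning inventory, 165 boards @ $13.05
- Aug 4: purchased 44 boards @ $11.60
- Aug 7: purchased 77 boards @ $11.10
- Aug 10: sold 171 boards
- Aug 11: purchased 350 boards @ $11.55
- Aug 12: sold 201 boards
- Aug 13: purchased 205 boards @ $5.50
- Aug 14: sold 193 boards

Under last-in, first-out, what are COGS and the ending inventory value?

Aug 10, 171 sold [LIFO — newest first]: 77 @ $11.10 + 44 @ $11.60 + 50 @ $13.05 = $2,017.60
Aug 12, 201 sold [LIFO — newest first]: 201 @ $11.55 = $2,321.55
Aug 14, 193 sold [LIFO — newest first]: 193 @ $5.50 = $1,061.50
Total COGS = $2,017.60 + $2,321.55 + $1,061.50 = $5,400.65
Ending inventory: 115 @ $13.05 + 149 @ $11.55 + 12 @ $5.50 = $3,287.70

COGS = $5,400.65; ending inventory = $3,287.70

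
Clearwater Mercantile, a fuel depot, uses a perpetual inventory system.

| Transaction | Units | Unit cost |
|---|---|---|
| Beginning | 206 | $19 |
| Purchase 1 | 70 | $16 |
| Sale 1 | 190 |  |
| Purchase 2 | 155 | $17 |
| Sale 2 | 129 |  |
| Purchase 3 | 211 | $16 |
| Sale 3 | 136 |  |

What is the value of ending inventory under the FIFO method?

Ending inventory = $2,992

Sale 1 (190) [FIFO — oldest first]: 190 @ $19 = $3,610
Sale 2 (129) [FIFO — oldest first]: 16 @ $19 + 70 @ $16 + 43 @ $17 = $2,155
Sale 3 (136) [FIFO — oldest first]: 112 @ $17 + 24 @ $16 = $2,288
Total COGS = $3,610 + $2,155 + $2,288 = $8,053
Ending inventory: 187 @ $16 = $2,992
Check: goods available $11,045 = COGS $8,053 + ending $2,992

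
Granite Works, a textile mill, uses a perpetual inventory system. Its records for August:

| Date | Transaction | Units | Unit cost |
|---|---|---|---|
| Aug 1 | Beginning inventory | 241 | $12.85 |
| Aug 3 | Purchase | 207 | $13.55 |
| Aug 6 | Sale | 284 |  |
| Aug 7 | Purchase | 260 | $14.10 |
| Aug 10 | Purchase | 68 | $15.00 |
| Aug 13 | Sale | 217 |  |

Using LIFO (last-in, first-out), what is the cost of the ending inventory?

Aug 6, 284 sold [LIFO — newest first]: 207 @ $13.55 + 77 @ $12.85 = $3,794.30
Aug 13, 217 sold [LIFO — newest first]: 68 @ $15.00 + 149 @ $14.10 = $3,120.90
Total COGS = $3,794.30 + $3,120.90 = $6,915.20
Ending inventory: 164 @ $12.85 + 111 @ $14.10 = $3,672.50

Ending inventory = $3,672.50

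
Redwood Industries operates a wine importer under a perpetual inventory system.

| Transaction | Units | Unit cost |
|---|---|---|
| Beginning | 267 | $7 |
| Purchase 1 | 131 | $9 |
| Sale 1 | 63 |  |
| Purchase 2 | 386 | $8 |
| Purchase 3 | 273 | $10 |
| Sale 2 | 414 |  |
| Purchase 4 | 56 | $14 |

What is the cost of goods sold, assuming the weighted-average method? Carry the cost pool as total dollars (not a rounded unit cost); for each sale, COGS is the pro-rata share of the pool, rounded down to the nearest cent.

COGS = $3,974.20

After Beginning: 267 on hand, pool $1,869.00 (≈ $7.0000 each)
After Purchase 1: 398 on hand, pool $3,048.00 (≈ $7.6583 each)
Sale 1, sell 63: 63/398 × $3,048.00 → $482.47
After Purchase 2: 721 on hand, pool $5,653.53 (≈ $7.8412 each)
After Purchase 3: 994 on hand, pool $8,383.53 (≈ $8.4341 each)
Sale 2, sell 414: 414/994 × $8,383.53 → $3,491.73
After Purchase 4: 636 on hand, pool $5,675.80 (≈ $8.9242 each)
Total COGS = $482.47 + $3,491.73 = $3,974.20
Ending inventory (cost pool remaining) = $5,675.80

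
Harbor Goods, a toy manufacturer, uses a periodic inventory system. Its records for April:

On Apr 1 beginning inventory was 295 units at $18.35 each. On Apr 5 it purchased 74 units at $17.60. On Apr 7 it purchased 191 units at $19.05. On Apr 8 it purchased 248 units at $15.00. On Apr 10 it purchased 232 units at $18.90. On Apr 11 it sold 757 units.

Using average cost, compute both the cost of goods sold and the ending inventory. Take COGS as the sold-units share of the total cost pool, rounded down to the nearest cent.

COGS = $13,436.02; ending inventory = $5,022.98

Apr 11, sell 757: 757/1040 × $18,459.00 → $13,436.02
Ending inventory (cost pool remaining) = $5,022.98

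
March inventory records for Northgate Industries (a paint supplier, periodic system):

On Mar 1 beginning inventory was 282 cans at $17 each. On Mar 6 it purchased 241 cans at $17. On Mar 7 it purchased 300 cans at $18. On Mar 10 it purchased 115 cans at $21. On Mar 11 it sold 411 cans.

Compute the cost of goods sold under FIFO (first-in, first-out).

COGS = $6,987

Mar 11, 411 sold [FIFO — oldest first]: 282 @ $17 + 129 @ $17 = $6,987
Ending inventory: 112 @ $17 + 300 @ $18 + 115 @ $21 = $9,719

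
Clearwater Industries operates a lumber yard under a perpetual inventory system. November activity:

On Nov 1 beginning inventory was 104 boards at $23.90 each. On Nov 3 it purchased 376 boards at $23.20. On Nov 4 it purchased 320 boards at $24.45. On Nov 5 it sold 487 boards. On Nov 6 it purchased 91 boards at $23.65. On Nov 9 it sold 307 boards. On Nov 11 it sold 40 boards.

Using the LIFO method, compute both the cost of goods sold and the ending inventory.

Nov 5, 487 sold [LIFO — newest first]: 320 @ $24.45 + 167 @ $23.20 = $11,698.40
Nov 9, 307 sold [LIFO — newest first]: 91 @ $23.65 + 209 @ $23.20 + 7 @ $23.90 = $7,168.25
Nov 11, 40 sold [LIFO — newest first]: 40 @ $23.90 = $956.00
Total COGS = $11,698.40 + $7,168.25 + $956.00 = $19,822.65
Ending inventory: 57 @ $23.90 = $1,362.30

COGS = $19,822.65; ending inventory = $1,362.30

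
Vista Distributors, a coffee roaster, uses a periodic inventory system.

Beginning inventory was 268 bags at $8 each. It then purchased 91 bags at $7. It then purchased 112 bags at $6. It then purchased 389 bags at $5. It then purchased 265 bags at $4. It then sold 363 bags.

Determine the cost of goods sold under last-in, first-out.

Sale 1 (363) [LIFO — newest first]: 265 @ $4 + 98 @ $5 = $1,550
Ending inventory: 268 @ $8 + 91 @ $7 + 112 @ $6 + 291 @ $5 = $4,908

COGS = $1,550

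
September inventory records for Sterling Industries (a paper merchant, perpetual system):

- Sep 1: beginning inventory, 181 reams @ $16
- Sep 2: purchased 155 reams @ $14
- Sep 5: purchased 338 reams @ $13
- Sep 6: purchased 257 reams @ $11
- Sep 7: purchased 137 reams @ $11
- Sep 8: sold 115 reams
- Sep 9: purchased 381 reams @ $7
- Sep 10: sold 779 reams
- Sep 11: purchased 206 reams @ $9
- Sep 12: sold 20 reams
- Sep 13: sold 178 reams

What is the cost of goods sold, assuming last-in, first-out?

Sep 8, 115 sold [LIFO — newest first]: 115 @ $11 = $1,265
Sep 10, 779 sold [LIFO — newest first]: 381 @ $7 + 22 @ $11 + 257 @ $11 + 119 @ $13 = $7,283
Sep 12, 20 sold [LIFO — newest first]: 20 @ $9 = $180
Sep 13, 178 sold [LIFO — newest first]: 178 @ $9 = $1,602
Total COGS = $1,265 + $7,283 + $180 + $1,602 = $10,330
Ending inventory: 181 @ $16 + 155 @ $14 + 219 @ $13 + 8 @ $9 = $7,985
Check: goods available $18,315 = COGS $10,330 + ending $7,985

COGS = $10,330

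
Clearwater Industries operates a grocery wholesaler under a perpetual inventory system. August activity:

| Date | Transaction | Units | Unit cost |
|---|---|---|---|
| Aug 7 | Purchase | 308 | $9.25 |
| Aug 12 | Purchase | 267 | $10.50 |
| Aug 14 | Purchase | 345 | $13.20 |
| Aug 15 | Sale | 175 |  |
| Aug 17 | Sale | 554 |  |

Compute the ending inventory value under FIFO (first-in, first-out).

Aug 15, 175 sold [FIFO — oldest first]: 175 @ $9.25 = $1,618.75
Aug 17, 554 sold [FIFO — oldest first]: 133 @ $9.25 + 267 @ $10.50 + 154 @ $13.20 = $6,066.55
Total COGS = $1,618.75 + $6,066.55 = $7,685.30
Ending inventory: 191 @ $13.20 = $2,521.20

Ending inventory = $2,521.20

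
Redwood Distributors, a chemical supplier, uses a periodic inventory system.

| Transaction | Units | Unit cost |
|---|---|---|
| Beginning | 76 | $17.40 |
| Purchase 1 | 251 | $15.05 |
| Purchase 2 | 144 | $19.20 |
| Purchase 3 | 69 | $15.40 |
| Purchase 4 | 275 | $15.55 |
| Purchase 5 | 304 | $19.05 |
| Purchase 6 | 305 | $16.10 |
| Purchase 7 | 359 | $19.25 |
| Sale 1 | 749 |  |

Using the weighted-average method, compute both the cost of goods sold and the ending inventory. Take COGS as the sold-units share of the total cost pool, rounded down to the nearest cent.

Sale 1, sell 749: 749/1783 × $30,816.05 → $12,945.16
Ending inventory (cost pool remaining) = $17,870.89

COGS = $12,945.16; ending inventory = $17,870.89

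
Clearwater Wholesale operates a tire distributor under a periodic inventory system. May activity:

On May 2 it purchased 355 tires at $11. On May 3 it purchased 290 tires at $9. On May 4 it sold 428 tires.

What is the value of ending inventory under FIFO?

May 4, 428 sold [FIFO — oldest first]: 355 @ $11 + 73 @ $9 = $4,562
Ending inventory: 217 @ $9 = $1,953
Check: goods available $6,515 = COGS $4,562 + ending $1,953

Ending inventory = $1,953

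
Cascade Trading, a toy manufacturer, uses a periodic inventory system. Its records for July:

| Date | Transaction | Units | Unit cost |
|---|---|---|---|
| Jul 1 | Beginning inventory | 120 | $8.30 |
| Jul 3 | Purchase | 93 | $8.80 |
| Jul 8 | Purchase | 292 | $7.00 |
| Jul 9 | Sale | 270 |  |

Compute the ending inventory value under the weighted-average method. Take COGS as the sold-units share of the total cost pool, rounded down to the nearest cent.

Ending inventory = $1,795.50

Jul 9, sell 270: 270/505 × $3,858.40 → $2,062.90
Ending inventory (cost pool remaining) = $1,795.50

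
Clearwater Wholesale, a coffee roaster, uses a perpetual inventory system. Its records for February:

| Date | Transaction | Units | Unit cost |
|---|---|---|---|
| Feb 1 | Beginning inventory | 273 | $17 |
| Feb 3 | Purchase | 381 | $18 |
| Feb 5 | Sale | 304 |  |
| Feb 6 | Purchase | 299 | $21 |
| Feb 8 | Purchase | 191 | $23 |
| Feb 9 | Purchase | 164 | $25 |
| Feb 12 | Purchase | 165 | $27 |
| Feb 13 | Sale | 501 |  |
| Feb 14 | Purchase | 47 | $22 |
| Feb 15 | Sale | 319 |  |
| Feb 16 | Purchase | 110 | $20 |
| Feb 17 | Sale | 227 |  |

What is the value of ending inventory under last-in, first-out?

Feb 5, 304 sold [LIFO — newest first]: 304 @ $18 = $5,472
Feb 13, 501 sold [LIFO — newest first]: 165 @ $27 + 164 @ $25 + 172 @ $23 = $12,511
Feb 15, 319 sold [LIFO — newest first]: 47 @ $22 + 19 @ $23 + 253 @ $21 = $6,784
Feb 17, 227 sold [LIFO — newest first]: 110 @ $20 + 46 @ $21 + 71 @ $18 = $4,444
Total COGS = $5,472 + $12,511 + $6,784 + $4,444 = $29,211
Ending inventory: 273 @ $17 + 6 @ $18 = $4,749

Ending inventory = $4,749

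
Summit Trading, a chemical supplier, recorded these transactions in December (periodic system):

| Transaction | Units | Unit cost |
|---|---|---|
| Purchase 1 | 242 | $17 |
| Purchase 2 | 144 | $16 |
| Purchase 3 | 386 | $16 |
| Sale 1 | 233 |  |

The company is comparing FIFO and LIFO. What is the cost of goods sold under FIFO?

COGS = $3,961

FIFO COGS: 233 @ $17 = $3,961
LIFO COGS: 233 @ $16 = $3,728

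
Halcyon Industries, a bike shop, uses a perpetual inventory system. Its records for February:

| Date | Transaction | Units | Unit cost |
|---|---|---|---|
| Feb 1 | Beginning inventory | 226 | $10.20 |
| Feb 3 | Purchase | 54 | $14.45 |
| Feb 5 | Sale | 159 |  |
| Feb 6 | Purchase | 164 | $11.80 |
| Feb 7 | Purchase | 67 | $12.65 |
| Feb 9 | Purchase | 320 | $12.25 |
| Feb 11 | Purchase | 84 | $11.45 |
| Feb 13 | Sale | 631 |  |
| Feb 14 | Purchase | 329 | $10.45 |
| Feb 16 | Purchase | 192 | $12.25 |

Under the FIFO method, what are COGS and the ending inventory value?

COGS = $9,286.00; ending inventory = $7,254.10

Feb 5, 159 sold [FIFO — oldest first]: 159 @ $10.20 = $1,621.80
Feb 13, 631 sold [FIFO — oldest first]: 67 @ $10.20 + 54 @ $14.45 + 164 @ $11.80 + 67 @ $12.65 + 279 @ $12.25 = $7,664.20
Total COGS = $1,621.80 + $7,664.20 = $9,286.00
Ending inventory: 41 @ $12.25 + 84 @ $11.45 + 329 @ $10.45 + 192 @ $12.25 = $7,254.10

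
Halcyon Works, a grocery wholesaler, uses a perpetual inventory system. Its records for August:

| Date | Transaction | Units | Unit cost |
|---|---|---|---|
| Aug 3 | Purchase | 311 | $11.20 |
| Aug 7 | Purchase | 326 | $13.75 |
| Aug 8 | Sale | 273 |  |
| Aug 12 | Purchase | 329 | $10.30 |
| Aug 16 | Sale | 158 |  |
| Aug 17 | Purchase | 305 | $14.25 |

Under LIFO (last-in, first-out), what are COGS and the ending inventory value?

COGS = $5,381.15; ending inventory = $10,319.50

Aug 8, 273 sold [LIFO — newest first]: 273 @ $13.75 = $3,753.75
Aug 16, 158 sold [LIFO — newest first]: 158 @ $10.30 = $1,627.40
Total COGS = $3,753.75 + $1,627.40 = $5,381.15
Ending inventory: 311 @ $11.20 + 53 @ $13.75 + 171 @ $10.30 + 305 @ $14.25 = $10,319.50
Check: goods available $15,700.65 = COGS $5,381.15 + ending $10,319.50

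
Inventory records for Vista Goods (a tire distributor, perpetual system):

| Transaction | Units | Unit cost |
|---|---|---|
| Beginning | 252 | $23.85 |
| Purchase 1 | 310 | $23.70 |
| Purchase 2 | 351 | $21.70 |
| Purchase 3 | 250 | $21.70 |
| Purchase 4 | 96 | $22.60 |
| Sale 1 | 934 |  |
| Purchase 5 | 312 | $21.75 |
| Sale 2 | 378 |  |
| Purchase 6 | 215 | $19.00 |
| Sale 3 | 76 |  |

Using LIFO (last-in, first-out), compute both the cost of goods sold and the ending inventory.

COGS = $30,622.40; ending inventory = $8,817.10

Sale 1 (934) [LIFO — newest first]: 96 @ $22.60 + 250 @ $21.70 + 351 @ $21.70 + 237 @ $23.70 = $20,828.20
Sale 2 (378) [LIFO — newest first]: 312 @ $21.75 + 66 @ $23.70 = $8,350.20
Sale 3 (76) [LIFO — newest first]: 76 @ $19.00 = $1,444.00
Total COGS = $20,828.20 + $8,350.20 + $1,444.00 = $30,622.40
Ending inventory: 252 @ $23.85 + 7 @ $23.70 + 139 @ $19.00 = $8,817.10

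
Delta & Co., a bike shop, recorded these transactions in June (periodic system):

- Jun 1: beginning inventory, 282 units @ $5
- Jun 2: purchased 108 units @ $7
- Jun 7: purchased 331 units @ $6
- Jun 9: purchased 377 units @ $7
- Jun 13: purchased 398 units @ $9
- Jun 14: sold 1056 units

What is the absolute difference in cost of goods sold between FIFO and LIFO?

FIFO COGS: 282 @ $5 + 108 @ $7 + 331 @ $6 + 335 @ $7 = $6,497
LIFO COGS: 398 @ $9 + 377 @ $7 + 281 @ $6 = $7,907
Difference = |$6,497 − $7,907| = $1,410

$1,410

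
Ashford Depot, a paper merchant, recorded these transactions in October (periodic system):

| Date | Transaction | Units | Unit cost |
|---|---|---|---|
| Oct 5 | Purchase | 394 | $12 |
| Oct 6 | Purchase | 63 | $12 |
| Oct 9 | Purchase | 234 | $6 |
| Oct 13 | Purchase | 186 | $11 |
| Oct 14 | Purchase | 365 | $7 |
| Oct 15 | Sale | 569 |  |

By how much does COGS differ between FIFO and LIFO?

FIFO COGS: 394 @ $12 + 63 @ $12 + 112 @ $6 = $6,156
LIFO COGS: 365 @ $7 + 186 @ $11 + 18 @ $6 = $4,709
Difference = |$6,156 − $4,709| = $1,447

$1,447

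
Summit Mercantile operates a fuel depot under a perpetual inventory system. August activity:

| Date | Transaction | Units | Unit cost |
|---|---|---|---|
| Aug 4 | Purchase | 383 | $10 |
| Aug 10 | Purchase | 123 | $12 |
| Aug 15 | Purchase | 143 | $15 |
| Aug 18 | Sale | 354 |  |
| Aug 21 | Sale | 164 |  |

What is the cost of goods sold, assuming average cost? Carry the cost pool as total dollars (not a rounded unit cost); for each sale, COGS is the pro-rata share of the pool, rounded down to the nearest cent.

COGS = $5,947.02

After Aug 4: 383 on hand, pool $3,830.00 (≈ $10.0000 each)
After Aug 10: 506 on hand, pool $5,306.00 (≈ $10.4862 each)
After Aug 15: 649 on hand, pool $7,451.00 (≈ $11.4807 each)
Aug 18, sell 354: 354/649 × $7,451.00 → $4,064.18
Aug 21, sell 164: 164/295 × $3,386.82 → $1,882.84
Total COGS = $4,064.18 + $1,882.84 = $5,947.02
Ending inventory (cost pool remaining) = $1,503.98
Check: goods available $7,451.00 = COGS $5,947.02 + ending $1,503.98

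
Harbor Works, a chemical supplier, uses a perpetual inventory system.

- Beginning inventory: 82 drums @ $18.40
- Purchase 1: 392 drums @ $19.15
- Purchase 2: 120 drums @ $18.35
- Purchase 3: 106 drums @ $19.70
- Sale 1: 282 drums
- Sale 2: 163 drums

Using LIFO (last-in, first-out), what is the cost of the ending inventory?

Ending inventory = $4,821.75

Sale 1 (282) [LIFO — newest first]: 106 @ $19.70 + 120 @ $18.35 + 56 @ $19.15 = $5,362.60
Sale 2 (163) [LIFO — newest first]: 163 @ $19.15 = $3,121.45
Total COGS = $5,362.60 + $3,121.45 = $8,484.05
Ending inventory: 82 @ $18.40 + 173 @ $19.15 = $4,821.75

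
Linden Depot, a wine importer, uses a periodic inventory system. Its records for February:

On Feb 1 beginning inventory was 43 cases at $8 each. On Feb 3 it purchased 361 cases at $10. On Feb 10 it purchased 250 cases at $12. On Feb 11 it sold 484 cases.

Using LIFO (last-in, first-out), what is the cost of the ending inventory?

Ending inventory = $1,614

Feb 11, 484 sold [LIFO — newest first]: 250 @ $12 + 234 @ $10 = $5,340
Ending inventory: 43 @ $8 + 127 @ $10 = $1,614
Check: goods available $6,954 = COGS $5,340 + ending $1,614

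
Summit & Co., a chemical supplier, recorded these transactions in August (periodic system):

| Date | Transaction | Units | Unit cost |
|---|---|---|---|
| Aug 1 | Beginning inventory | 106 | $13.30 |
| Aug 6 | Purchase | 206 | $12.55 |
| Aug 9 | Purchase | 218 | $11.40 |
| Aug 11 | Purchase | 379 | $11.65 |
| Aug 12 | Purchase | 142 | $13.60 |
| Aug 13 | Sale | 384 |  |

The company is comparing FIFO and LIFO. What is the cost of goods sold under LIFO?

COGS = $4,750.50

FIFO COGS: 106 @ $13.30 + 206 @ $12.55 + 72 @ $11.40 = $4,815.90
LIFO COGS: 142 @ $13.60 + 242 @ $11.65 = $4,750.50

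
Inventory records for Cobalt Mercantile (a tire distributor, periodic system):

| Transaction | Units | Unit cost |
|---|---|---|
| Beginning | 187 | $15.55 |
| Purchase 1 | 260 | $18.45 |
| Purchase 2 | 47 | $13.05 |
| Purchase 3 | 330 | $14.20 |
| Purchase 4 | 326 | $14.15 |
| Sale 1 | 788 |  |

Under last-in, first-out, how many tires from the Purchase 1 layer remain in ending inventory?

Sale 1 (788) [LIFO — newest first]: 326 @ $14.15 + 330 @ $14.20 + 47 @ $13.05 + 85 @ $18.45 = $11,480.50
Ending inventory: 187 @ $15.55 + 175 @ $18.45 = $6,136.60

175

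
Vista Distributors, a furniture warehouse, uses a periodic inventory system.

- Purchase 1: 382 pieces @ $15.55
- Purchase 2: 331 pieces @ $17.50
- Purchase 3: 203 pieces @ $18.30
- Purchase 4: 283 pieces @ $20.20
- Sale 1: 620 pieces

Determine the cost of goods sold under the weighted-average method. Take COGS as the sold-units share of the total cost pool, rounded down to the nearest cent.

Sale 1, sell 620: 620/1199 × $21,164.10 → $10,943.90
Ending inventory (cost pool remaining) = $10,220.20

COGS = $10,943.90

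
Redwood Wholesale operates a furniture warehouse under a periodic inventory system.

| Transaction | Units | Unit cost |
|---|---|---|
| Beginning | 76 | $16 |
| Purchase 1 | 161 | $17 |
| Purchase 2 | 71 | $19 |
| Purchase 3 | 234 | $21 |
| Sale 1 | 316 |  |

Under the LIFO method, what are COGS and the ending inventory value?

Sale 1 (316) [LIFO — newest first]: 234 @ $21 + 71 @ $19 + 11 @ $17 = $6,450
Ending inventory: 76 @ $16 + 150 @ $17 = $3,766
Check: goods available $10,216 = COGS $6,450 + ending $3,766

COGS = $6,450; ending inventory = $3,766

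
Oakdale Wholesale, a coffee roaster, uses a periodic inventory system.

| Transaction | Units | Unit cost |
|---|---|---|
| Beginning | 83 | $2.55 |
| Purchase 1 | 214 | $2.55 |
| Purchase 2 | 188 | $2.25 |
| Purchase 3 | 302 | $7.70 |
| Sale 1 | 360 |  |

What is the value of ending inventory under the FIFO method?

Ending inventory = $2,606.65

Sale 1 (360) [FIFO — oldest first]: 83 @ $2.55 + 214 @ $2.55 + 63 @ $2.25 = $899.10
Ending inventory: 125 @ $2.25 + 302 @ $7.70 = $2,606.65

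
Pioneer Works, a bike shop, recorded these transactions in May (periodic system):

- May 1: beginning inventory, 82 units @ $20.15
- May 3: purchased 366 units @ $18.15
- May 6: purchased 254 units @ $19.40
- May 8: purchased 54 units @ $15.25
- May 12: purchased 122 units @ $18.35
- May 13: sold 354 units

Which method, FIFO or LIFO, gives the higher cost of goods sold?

FIFO

FIFO COGS: 82 @ $20.15 + 272 @ $18.15 = $6,589.10
LIFO COGS: 122 @ $18.35 + 54 @ $15.25 + 178 @ $19.40 = $6,515.40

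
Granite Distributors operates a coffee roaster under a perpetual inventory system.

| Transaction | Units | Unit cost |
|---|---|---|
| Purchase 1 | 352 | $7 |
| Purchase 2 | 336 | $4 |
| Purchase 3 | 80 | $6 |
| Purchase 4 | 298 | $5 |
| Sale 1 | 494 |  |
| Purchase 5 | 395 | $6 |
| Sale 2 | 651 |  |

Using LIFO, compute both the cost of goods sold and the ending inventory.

Sale 1 (494) [LIFO — newest first]: 298 @ $5 + 80 @ $6 + 116 @ $4 = $2,434
Sale 2 (651) [LIFO — newest first]: 395 @ $6 + 220 @ $4 + 36 @ $7 = $3,502
Total COGS = $2,434 + $3,502 = $5,936
Ending inventory: 316 @ $7 = $2,212

COGS = $5,936; ending inventory = $2,212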